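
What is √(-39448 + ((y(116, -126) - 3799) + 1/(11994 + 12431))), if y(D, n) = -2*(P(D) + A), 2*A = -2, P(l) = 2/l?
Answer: I*√867883395081993/141665 ≈ 207.95*I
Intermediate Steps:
A = -1 (A = (½)*(-2) = -1)
y(D, n) = 2 - 4/D (y(D, n) = -2*(2/D - 1) = -2*(-1 + 2/D) = 2 - 4/D)
√(-39448 + ((y(116, -126) - 3799) + 1/(11994 + 12431))) = √(-39448 + (((2 - 4/116) - 3799) + 1/(11994 + 12431))) = √(-39448 + (((2 - 4*1/116) - 3799) + 1/24425)) = √(-39448 + (((2 - 1/29) - 3799) + 1/24425)) = √(-39448 + ((57/29 - 3799) + 1/24425)) = √(-39448 + (-110114/29 + 1/24425)) = √(-39448 - 2689534421/708325) = √(-30631539021/708325) = I*√867883395081993/141665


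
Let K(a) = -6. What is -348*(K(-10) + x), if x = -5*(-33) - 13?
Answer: -50808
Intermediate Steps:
x = 152 (x = 165 - 13 = 152)
-348*(K(-10) + x) = -348*(-6 + 152) = -348*146 = -50808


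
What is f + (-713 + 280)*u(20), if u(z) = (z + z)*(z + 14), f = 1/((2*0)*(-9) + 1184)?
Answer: -697233919/1184 ≈ -5.8888e+5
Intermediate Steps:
f = 1/1184 (f = 1/(0*(-9) + 1184) = 1/(0 + 1184) = 1/1184 ≈ 0.00084459)
u(z) = 2*z*(14 + z) (u(z) = (2*z)*(14 + z) = 2*z*(14 + z))
f + (-713 + 280)*u(20) = 1/1184 + (-713 + 280)*(2*20*(14 + 20)) = 1/1184 - 866*20*34 = 1/1184 - 433*1360 = 1/1184 - 588880 = -697233919/1184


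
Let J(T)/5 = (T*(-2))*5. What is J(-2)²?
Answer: 10000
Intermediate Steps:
J(T) = -50*T (J(T) = 5*((T*(-2))*5) = 5*(-2*T*5) = 5*(-10*T) = -50*T)
J(-2)² = (-50*(-2))² = 100² = 10000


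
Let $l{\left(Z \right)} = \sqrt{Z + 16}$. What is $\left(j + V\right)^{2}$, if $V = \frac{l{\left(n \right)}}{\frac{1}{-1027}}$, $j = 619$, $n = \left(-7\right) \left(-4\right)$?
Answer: $46791237 - 2542852 \sqrt{11} \approx 3.8358 \cdot 10^{7}$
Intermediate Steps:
$n = 28$
$l{\left(Z \right)} = \sqrt{16 + Z}$
$V = - 2054 \sqrt{11}$ ($V = \frac{\sqrt{16 + 28}}{\frac{1}{-1027}} = \frac{\sqrt{44}}{- \frac{1}{1027}} = 2 \sqrt{11} \left(-1027\right) = - 2054 \sqrt{11} \approx -6812.3$)
$\left(j + V\right)^{2} = \left(619 - 2054 \sqrt{11}\right)^{2}$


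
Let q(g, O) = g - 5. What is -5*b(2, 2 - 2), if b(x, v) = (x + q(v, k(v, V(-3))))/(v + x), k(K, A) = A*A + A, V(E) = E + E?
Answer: 15/2 ≈ 7.5000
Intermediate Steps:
V(E) = 2*E
k(K, A) = A + A**2 (k(K, A) = A**2 + A = A + A**2)
q(g, O) = -5 + g
b(x, v) = (-5 + v + x)/(v + x) (b(x, v) = (x + (-5 + v))/(v + x) = (-5 + v + x)/(v + x))
-5*b(2, 2 - 2) = -5*(-5 + (2 - 2) + 2)/((2 - 2) + 2) = -5*(-5 + 0 + 2)/(0 + 2) = -5*(-3)/2 = -5*(-3/2) = 15/2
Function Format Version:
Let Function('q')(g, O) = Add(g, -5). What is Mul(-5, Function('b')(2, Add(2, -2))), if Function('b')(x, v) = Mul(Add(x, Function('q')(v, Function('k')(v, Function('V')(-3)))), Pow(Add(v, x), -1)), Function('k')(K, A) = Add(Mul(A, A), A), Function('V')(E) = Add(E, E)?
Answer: Rational(15, 2) ≈ 7.5000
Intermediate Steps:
Function('V')(E) = Mul(2, E)
Function('k')(K, A) = Add(A, Pow(A, 2)) (Function('k')(K, A) = Add(Pow(A, 2), A) = Add(A, Pow(A, 2)))
Function('q')(g, O) = Add(-5, g)
Function('b')(x, v) = Mul(Pow(Add(v, x), -1), Add(-5, v, x)) (Function('b')(x, v) = Mul(Add(x, Add(-5, v)), Pow(Add(v, x), -1)) = Mul(Add(-5, v, x), Pow(Add(v, x), -1)) = Mul(Pow(Add(v, x), -1), Add(-5, v, x)))
Mul(-5, Function('b')(2, Add(2, -2))) = Mul(-5, Mul(Pow(Add(Add(2, -2), 2), -1), Add(-5, Add(2, -2), 2))) = Mul(-5, Mul(Pow(Add(0, 2), -1), Add(-5, 0, 2))) = Mul(-5, Mul(Pow(2, -1), -3)) = Mul(-5, Mul(Rational(1, 2), -3)) = Mul(-5, Rational(-3, 2)) = Rational(15, 2)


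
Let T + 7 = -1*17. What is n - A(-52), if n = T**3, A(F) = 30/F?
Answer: -359409/26 ≈ -13823.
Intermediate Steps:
T = -24 (T = -7 - 1*17 = -7 - 17 = -24)
n = -13824 (n = (-24)**3 = -13824)
n - A(-52) = -13824 - 30/(-52) = -13824 - 30*(-1)/52 = -13824 - 1*(-15/26) = -13824 + 15/26 = -359409/26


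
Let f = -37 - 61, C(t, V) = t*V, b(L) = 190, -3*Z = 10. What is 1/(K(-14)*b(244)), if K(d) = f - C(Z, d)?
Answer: -3/82460 ≈ -3.6381e-5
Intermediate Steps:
Z = -10/3 (Z = -⅓*10 = -10/3 ≈ -3.3333)
C(t, V) = V*t
f = -98
K(d) = -98 + 10*d/3 (K(d) = -98 - d*(-10)/3 = -98 - (-10)*d/3 = -98 + 10*d/3)
1/(K(-14)*b(244)) = 1/((-98 + (10/3)*(-14))*190) = (1/190)/(-98 - 140/3) = (1/190)/(-434/3) = -3/434*1/190 = -3/82460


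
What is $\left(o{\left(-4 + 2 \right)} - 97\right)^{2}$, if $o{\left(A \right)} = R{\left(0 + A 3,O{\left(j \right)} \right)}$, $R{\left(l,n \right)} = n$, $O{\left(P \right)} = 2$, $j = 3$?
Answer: $9025$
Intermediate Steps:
$o{\left(A \right)} = 2$
$\left(o{\left(-4 + 2 \right)} - 97\right)^{2} = \left(2 - 97\right)^{2} = \left(-95\right)^{2} = 9025$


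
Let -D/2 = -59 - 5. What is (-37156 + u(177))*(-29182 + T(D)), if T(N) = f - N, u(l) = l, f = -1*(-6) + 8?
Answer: 1083336784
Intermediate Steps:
f = 14 (f = 6 + 8 = 14)
D = 128 (D = -2*(-59 - 5) = -2*(-64) = 128)
T(N) = 14 - N
(-37156 + u(177))*(-29182 + T(D)) = (-37156 + 177)*(-29182 + (14 - 1*128)) = -36979*(-29182 + (14 - 128)) = -36979*(-29182 - 114) = -36979*(-29296) = 1083336784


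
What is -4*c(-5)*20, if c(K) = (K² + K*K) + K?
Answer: -3600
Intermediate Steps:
c(K) = K + 2*K² (c(K) = (K² + K²) + K = 2*K² + K = K + 2*K²)
-4*c(-5)*20 = -(-20)*(1 + 2*(-5))*20 = -(-20)*(1 - 10)*20 = -(-20)*(-9)*20 = -4*45*20 = -180*20 = -3600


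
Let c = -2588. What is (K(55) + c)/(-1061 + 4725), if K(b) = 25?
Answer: -2563/3664 ≈ -0.69951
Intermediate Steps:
(K(55) + c)/(-1061 + 4725) = (25 - 2588)/(-1061 + 4725) = -2563/3664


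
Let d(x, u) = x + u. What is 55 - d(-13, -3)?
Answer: 71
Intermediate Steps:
d(x, u) = u + x
55 - d(-13, -3) = 55 - (-3 - 13) = 55 - 1*(-16) = 55 + 16 = 71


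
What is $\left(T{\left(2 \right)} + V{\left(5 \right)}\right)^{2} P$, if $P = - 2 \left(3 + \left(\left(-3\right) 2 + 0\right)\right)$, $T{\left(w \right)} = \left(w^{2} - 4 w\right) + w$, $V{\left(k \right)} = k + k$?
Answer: $384$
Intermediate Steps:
$V{\left(k \right)} = 2 k$
$T{\left(w \right)} = w^{2} - 3 w$
$P = 6$ ($P = - 2 \left(3 + \left(-6 + 0\right)\right) = - 2 \left(3 - 6\right) = \left(-2\right) \left(-3\right) = 6$)
$\left(T{\left(2 \right)} + V{\left(5 \right)}\right)^{2} P = \left(2 \left(-3 + 2\right) + 2 \cdot 5\right)^{2} \cdot 6 = \left(2 \left(-1\right) + 10\right)^{2} \cdot 6 = \left(-2 + 10\right)^{2} \cdot 6 = 8^{2} \cdot 6 = 64 \cdot 6 = 384$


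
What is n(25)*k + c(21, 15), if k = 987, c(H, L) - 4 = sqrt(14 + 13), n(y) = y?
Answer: 24679 + 3*sqrt(3) ≈ 24684.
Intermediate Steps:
c(H, L) = 4 + 3*sqrt(3) (c(H, L) = 4 + sqrt(14 + 13) = 4 + sqrt(27) = 4 + 3*sqrt(3))
n(25)*k + c(21, 15) = 25*987 + (4 + 3*sqrt(3)) = 24675 + (4 + 3*sqrt(3)) = 24679 + 3*sqrt(3)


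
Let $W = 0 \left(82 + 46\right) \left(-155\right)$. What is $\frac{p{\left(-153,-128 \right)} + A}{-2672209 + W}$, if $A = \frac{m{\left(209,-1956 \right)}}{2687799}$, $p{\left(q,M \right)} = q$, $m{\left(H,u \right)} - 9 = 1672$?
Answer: $\frac{411231566}{7182360677991} \approx 5.7256 \cdot 10^{-5}$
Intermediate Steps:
$m{\left(H,u \right)} = 1681$ ($m{\left(H,u \right)} = 9 + 1672 = 1681$)
$A = \frac{1681}{2687799} \approx 0.00062542$
$W = 0$ ($W = 0 \cdot 128 \left(-155\right) = 0 \left(-155\right) = 0$)
$\frac{p{\left(-153,-128 \right)} + A}{-2672209 + W} = \frac{-153 + \frac{1681}{2687799}}{-2672209 + 0} = - \frac{411231566}{2687799 \left(-2672209\right)} = \left(- \frac{411231566}{2687799}\right) \left(- \frac{1}{2672209}\right) = \frac{411231566}{7182360677991}$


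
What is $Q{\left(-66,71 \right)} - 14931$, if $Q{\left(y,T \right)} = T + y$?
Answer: $-14926$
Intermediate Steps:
$Q{\left(-66,71 \right)} - 14931 = \left(71 - 66\right) - 14931 = 5 - 14931 = -14926$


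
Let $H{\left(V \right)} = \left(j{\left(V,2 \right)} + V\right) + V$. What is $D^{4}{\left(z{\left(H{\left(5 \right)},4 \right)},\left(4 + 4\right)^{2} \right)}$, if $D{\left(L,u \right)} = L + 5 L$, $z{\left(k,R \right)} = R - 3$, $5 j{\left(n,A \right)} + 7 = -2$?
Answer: $1296$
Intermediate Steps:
$j{\left(n,A \right)} = - \frac{9}{5}$ ($j{\left(n,A \right)} = - \frac{7}{5} + \frac{1}{5} \left(-2\right) = - \frac{7}{5} - \frac{2}{5} = - \frac{9}{5}$)
$H{\left(V \right)} = - \frac{9}{5} + 2 V$ ($H{\left(V \right)} = \left(- \frac{9}{5} + V\right) + V = - \frac{9}{5} + 2 V$)
$z{\left(k,R \right)} = -3 + R$
$D{\left(L,u \right)} = 6 L$
$D^{4}{\left(z{\left(H{\left(5 \right)},4 \right)},\left(4 + 4\right)^{2} \right)} = \left(6 \left(-3 + 4\right)\right)^{4} = \left(6 \cdot 1\right)^{4} = 6^{4} = 1296$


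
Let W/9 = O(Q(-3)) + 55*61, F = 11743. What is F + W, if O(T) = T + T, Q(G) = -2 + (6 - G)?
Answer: 42064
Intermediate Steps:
Q(G) = 4 - G
O(T) = 2*T
W = 30321 (W = 9*(2*(4 - 1*(-3)) + 55*61) = 9*(2*(4 + 3) + 3355) = 9*(2*7 + 3355) = 9*(14 + 3355) = 9*3369 = 30321)
F + W = 11743 + 30321 = 42064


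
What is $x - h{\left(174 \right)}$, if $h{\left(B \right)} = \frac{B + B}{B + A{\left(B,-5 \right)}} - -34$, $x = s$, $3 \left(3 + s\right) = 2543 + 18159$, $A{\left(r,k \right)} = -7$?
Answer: $\frac{3437653}{501} \approx 6861.6$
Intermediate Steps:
$s = \frac{20693}{3}$ ($s = -3 + \frac{2543 + 18159}{3} = -3 + \frac{1}{3} \cdot 20702 = -3 + \frac{20702}{3} = \frac{20693}{3} \approx 6897.7$)
$x = \frac{20693}{3} \approx 6897.7$
$h{\left(B \right)} = 34 + \frac{2 B}{-7 + B}$ ($h{\left(B \right)} = \frac{B + B}{B - 7} - -34 = \frac{2 B}{-7 + B} + 34 = 34 + \frac{2 B}{-7 + B}$)
$x - h{\left(174 \right)} = \frac{20693}{3} - \frac{2 \left(-119 + 18 \cdot 174\right)}{-7 + 174} = \frac{20693}{3} - \frac{2 \left(-119 + 3132\right)}{167} = \frac{20693}{3} - 2 \cdot \frac{1}{167} \cdot 3013 = \frac{20693}{3} - \frac{6026}{167} = \frac{3437653}{501}$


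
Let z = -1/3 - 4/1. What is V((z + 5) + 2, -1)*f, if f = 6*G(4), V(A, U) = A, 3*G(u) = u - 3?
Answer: 16/3 ≈ 5.3333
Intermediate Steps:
G(u) = -1 + u/3 (G(u) = (u - 3)/3 = (-3 + u)/3 = -1 + u/3)
z = -13/3 (z = -1*⅓ - 4*1 = -⅓ - 4 = -13/3 ≈ -4.3333)
f = 2 (f = 6*(-1 + (⅓)*4) = 6*(-1 + 4/3) = 6*(⅓) = 2)
V((z + 5) + 2, -1)*f = ((-13/3 + 5) + 2)*2 = (⅔ + 2)*2 = (8/3)*2 = 16/3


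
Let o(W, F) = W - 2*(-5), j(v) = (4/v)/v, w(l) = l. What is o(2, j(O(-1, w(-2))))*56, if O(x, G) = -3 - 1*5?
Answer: 672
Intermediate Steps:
O(x, G) = -8 (O(x, G) = -3 - 5 = -8)
j(v) = 4/v**2
o(W, F) = 10 + W (o(W, F) = W + 10 = 10 + W)
o(2, j(O(-1, w(-2))))*56 = (10 + 2)*56 = 12*56 = 672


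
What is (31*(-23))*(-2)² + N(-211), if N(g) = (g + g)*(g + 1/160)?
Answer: 6894989/80 ≈ 86187.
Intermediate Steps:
N(g) = 2*g*(1/160 + g) (N(g) = (2*g)*(g + 1/160) = (2*g)*(1/160 + g) = 2*g*(1/160 + g))
(31*(-23))*(-2)² + N(-211) = (31*(-23))*(-2)² + (1/80)*(-211)*(1 + 160*(-211)) = -713*4 + (1/80)*(-211)*(1 - 33760) = -2852 + (1/80)*(-211)*(-33759) = -2852 + 7123149/80 = 6894989/80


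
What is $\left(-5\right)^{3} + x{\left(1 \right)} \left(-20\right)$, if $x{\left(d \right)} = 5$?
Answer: $-225$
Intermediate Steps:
$\left(-5\right)^{3} + x{\left(1 \right)} \left(-20\right) = \left(-5\right)^{3} + 5 \left(-20\right) = -125 - 100 = -225$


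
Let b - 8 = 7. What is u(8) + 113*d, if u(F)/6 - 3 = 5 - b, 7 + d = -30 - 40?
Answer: -8743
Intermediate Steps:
b = 15 (b = 8 + 7 = 15)
d = -77 (d = -7 + (-30 - 40) = -7 - 70 = -77)
u(F) = -42 (u(F) = 18 + 6*(5 - 1*15) = 18 + 6*(5 - 15) = 18 + 6*(-10) = 18 - 60 = -42)
u(8) + 113*d = -42 + 113*(-77) = -42 - 8701 = -8743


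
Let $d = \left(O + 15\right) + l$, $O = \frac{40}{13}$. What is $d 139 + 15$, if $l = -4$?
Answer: $\frac{25632}{13} \approx 1971.7$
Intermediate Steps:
$O = \frac{40}{13}$ ($O = 40 \cdot \frac{1}{13} = \frac{40}{13} \approx 3.0769$)
$d = \frac{183}{13}$ ($d = \left(\frac{40}{13} + 15\right) - 4 = \frac{235}{13} - 4 = \frac{183}{13} \approx 14.077$)
$d 139 + 15 = \frac{183}{13} \cdot 139 + 15 = \frac{25437}{13} + 15 = \frac{25632}{13}$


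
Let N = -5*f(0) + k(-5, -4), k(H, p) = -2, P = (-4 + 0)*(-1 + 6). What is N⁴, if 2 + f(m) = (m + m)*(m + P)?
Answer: 4096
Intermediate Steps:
P = -20 (P = -4*5 = -20)
f(m) = -2 + 2*m*(-20 + m) (f(m) = -2 + (m + m)*(m - 20) = -2 + (2*m)*(-20 + m) = -2 + 2*m*(-20 + m))
N = 8 (N = -5*(-2 - 40*0 + 2*0²) - 2 = -5*(-2 + 0 + 2*0) - 2 = -5*(-2 + 0 + 0) - 2 = -5*(-2) - 2 = 10 - 2 = 8)
N⁴ = 8⁴ = 4096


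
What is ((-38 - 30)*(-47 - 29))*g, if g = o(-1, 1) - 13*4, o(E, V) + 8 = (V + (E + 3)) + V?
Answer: -289408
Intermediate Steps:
o(E, V) = -5 + E + 2*V (o(E, V) = -8 + ((V + (E + 3)) + V) = -8 + ((V + (3 + E)) + V) = -8 + ((3 + E + V) + V) = -8 + (3 + E + 2*V) = -5 + E + 2*V)
g = -56 (g = (-5 - 1 + 2*1) - 13*4 = (-5 - 1 + 2) - 52 = -4 - 52 = -56)
((-38 - 30)*(-47 - 29))*g = ((-38 - 30)*(-47 - 29))*(-56) = -68*(-76)*(-56) = 5168*(-56) = -289408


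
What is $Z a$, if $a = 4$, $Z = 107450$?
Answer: $429800$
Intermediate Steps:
$Z a = 107450 \cdot 4 = 429800$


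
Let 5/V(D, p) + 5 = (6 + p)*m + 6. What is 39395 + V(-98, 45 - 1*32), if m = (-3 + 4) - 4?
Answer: 2206115/56 ≈ 39395.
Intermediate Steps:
m = -3 (m = 1 - 4 = -3)
V(D, p) = 5/(-17 - 3*p) (V(D, p) = 5/(-5 + ((6 + p)*(-3) + 6)) = 5/(-5 + ((-18 - 3*p) + 6)) = 5/(-5 + (-12 - 3*p)) = 5/(-17 - 3*p))
39395 + V(-98, 45 - 1*32) = 39395 - 5/(17 + 3*(45 - 1*32)) = 39395 - 5/(17 + 3*(45 - 32)) = 39395 - 5/(17 + 3*13) = 39395 - 5/(17 + 39) = 39395 - 5/56 = 2206115/56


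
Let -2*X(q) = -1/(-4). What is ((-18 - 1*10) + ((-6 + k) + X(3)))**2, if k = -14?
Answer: 148225/64 ≈ 2316.0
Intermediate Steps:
X(q) = -1/8 (X(q) = -(-1)/(2*(-4)) = -(-1)*(-1)/(2*4) = -1/2*1/4 = -1/8)
((-18 - 1*10) + ((-6 + k) + X(3)))**2 = ((-18 - 1*10) + ((-6 - 14) - 1/8))**2 = ((-18 - 10) + (-20 - 1/8))**2 = (-28 - 161/8)**2 = (-385/8)**2 = 148225/64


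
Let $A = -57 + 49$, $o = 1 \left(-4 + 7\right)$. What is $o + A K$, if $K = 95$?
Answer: $-757$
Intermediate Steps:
$o = 3$ ($o = 1 \cdot 3 = 3$)
$A = -8$
$o + A K = 3 - 760 = -757$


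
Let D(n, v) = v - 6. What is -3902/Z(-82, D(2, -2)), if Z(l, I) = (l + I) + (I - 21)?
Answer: 3902/119 ≈ 32.790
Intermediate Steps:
D(n, v) = -6 + v
Z(l, I) = -21 + l + 2*I (Z(l, I) = (I + l) + (-21 + I) = -21 + l + 2*I)
-3902/Z(-82, D(2, -2)) = -3902/(-21 - 82 + 2*(-6 - 2)) = -3902/(-21 - 82 + 2*(-8)) = -3902/(-21 - 82 - 16) = -3902/(-119) = -3902*(-1/119) = 3902/119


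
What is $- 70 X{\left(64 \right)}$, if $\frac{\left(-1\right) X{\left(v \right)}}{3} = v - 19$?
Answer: $9450$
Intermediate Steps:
$X{\left(v \right)} = 57 - 3 v$ ($X{\left(v \right)} = - 3 \left(v - 19\right) = - 3 \left(-19 + v\right) = 57 - 3 v$)
$- 70 X{\left(64 \right)} = - 70 \left(57 - 192\right) = \left(-70\right) \left(-135\right) = 9450$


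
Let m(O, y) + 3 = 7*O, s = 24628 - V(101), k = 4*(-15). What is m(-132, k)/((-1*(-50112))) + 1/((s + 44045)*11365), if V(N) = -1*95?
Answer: -2515608481/135989407680 ≈ -0.018499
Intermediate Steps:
V(N) = -95
k = -60
s = 24723 (s = 24628 - 1*(-95) = 24628 + 95 = 24723)
m(O, y) = -3 + 7*O
m(-132, k)/((-1*(-50112))) + 1/((s + 44045)*11365) = (-3 + 7*(-132))/((-1*(-50112))) + 1/((24723 + 44045)*11365) = (-3 - 924)/50112 + (1/11365)/68768 = -927*1/50112 + (1/68768)*(1/11365) = -103/5568 + 1/781548320 = -2515608481/135989407680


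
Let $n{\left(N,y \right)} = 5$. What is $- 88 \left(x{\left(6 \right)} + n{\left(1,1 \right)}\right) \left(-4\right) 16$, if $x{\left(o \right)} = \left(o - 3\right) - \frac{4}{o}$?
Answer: $\frac{123904}{3} \approx 41301.0$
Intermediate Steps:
$x{\left(o \right)} = -3 + o - \frac{4}{o}$ ($x{\left(o \right)} = \left(-3 + o\right) - \frac{4}{o} = -3 + o - \frac{4}{o}$)
$- 88 \left(x{\left(6 \right)} + n{\left(1,1 \right)}\right) \left(-4\right) 16 = - 88 \left(\left(-3 + 6 - \frac{4}{6}\right) + 5\right) \left(-4\right) 16 = - 88 \left(\left(-3 + 6 - \frac{2}{3}\right) + 5\right) \left(-4\right) 16 = - 88 \left(\frac{7}{3} + 5\right) \left(-4\right) 16 = - 88 \cdot \frac{22}{3} \left(-4\right) 16 = \left(-88\right) \left(- \frac{88}{3}\right) 16 = \frac{7744}{3} \cdot 16 = \frac{123904}{3}$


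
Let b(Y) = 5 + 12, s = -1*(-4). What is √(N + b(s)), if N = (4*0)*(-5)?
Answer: √17 ≈ 4.1231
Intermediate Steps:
s = 4
b(Y) = 17
N = 0 (N = 0*(-5) = 0)
√(N + b(s)) = √(0 + 17) = √17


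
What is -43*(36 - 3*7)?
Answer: -645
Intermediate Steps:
-43*(36 - 3*7) = -43*(36 - 21) = -43*15 = -645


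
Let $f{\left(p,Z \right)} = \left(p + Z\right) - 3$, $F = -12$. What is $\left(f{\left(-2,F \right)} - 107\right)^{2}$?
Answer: $15376$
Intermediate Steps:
$f{\left(p,Z \right)} = -3 + Z + p$ ($f{\left(p,Z \right)} = \left(Z + p\right) - 3 = -3 + Z + p$)
$\left(f{\left(-2,F \right)} - 107\right)^{2} = \left(\left(-3 - 12 - 2\right) - 107\right)^{2} = \left(-17 - 107\right)^{2} = \left(-124\right)^{2} = 15376$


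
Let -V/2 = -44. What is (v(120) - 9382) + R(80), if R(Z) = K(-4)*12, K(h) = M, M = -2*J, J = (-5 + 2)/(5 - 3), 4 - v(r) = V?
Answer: -9430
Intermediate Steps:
V = 88 (V = -2*(-44) = 88)
v(r) = -84 (v(r) = 4 - 1*88 = 4 - 88 = -84)
J = -3/2 ≈ -1.5000
M = 3 (M = -2*(-3/2) = 3)
K(h) = 3
R(Z) = 36 (R(Z) = 3*12 = 36)
(v(120) - 9382) + R(80) = (-84 - 9382) + 36 = -9466 + 36 = -9430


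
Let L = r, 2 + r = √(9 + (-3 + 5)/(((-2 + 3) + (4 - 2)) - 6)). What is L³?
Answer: -58 + 305*√3/9 ≈ 0.69728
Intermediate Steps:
r = -2 + 5*√3/3 (r = -2 + √(9 + (-3 + 5)/(((-2 + 3) + (4 - 2)) - 6)) = -2 + √(9 + 2/((1 + 2) - 6)) = -2 + √(9 + 2/(3 - 6)) = -2 + √(9 + 2/(-3)) = -2 + √(9 + 2*(-⅓)) = -2 + √(9 - ⅔) = -2 + √(25/3) = -2 + 5*√3/3 ≈ 0.88675)
L = -2 + 5*√3/3 ≈ 0.88675
L³ = (-2 + 5*√3/3)³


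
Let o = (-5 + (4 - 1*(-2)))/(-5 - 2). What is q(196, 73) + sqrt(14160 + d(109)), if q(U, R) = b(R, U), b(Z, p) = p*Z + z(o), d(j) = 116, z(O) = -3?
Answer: 14305 + 2*sqrt(3569) ≈ 14424.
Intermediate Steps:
o = -1/7 (o = (-5 + (4 + 2))/(-7) = (-5 + 6)*(-1/7) = 1*(-1/7) = -1/7 ≈ -0.14286)
b(Z, p) = -3 + Z*p (b(Z, p) = p*Z - 3 = Z*p - 3 = -3 + Z*p)
q(U, R) = -3 + R*U
q(196, 73) + sqrt(14160 + d(109)) = (-3 + 73*196) + sqrt(14160 + 116) = (-3 + 14308) + sqrt(14276) = 14305 + 2*sqrt(3569)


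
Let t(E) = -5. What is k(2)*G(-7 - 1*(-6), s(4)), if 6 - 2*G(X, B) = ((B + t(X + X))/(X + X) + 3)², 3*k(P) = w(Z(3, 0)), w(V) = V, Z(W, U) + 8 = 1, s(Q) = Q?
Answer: 175/24 ≈ 7.2917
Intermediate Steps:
Z(W, U) = -7 (Z(W, U) = -8 + 1 = -7)
k(P) = -7/3 (k(P) = (⅓)*(-7) = -7/3)
G(X, B) = 3 - (3 + (-5 + B)/(2*X))²/2 (G(X, B) = 3 - ((B - 5)/(X + X) + 3)²/2 = 3 - ((-5 + B)/((2*X)) + 3)²/2 = 3 - ((-5 + B)*(1/(2*X)) + 3)²/2 = 3 - ((-5 + B)/(2*X) + 3)²/2 = 3 - (3 + (-5 + B)/(2*X))²/2)
k(2)*G(-7 - 1*(-6), s(4)) = -7*(3 - (-5 + 4 + 6*(-7 - 1*(-6)))²/(8*(-7 - 1*(-6))²))/3 = -7*(3 - (-5 + 4 + 6*(-7 + 6))²/(8*(-7 + 6)²))/3 = -7*(3 - ⅛*(-5 + 4 + 6*(-1))²/(-1)²)/3 = -7*(3 - ⅛*1*(-5 + 4 - 6)²)/3 = -7*(3 - ⅛*1*(-7)²)/3 = -7*(3 - ⅛*1*49)/3 = -7*(3 - 49/8)/3 = -7/3*(-25/8) = 175/24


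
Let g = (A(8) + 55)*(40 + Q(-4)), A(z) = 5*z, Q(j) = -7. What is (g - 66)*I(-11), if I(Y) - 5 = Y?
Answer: -18414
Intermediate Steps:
I(Y) = 5 + Y
g = 3135 (g = (5*8 + 55)*(40 - 7) = (40 + 55)*33 = 95*33 = 3135)
(g - 66)*I(-11) = (3135 - 66)*(5 - 11) = 3069*(-6) = -18414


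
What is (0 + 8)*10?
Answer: 80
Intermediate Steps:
(0 + 8)*10 = 8*10 = 80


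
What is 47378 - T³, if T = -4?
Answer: 47442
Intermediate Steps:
47378 - T³ = 47378 - 1*(-4)³ = 47378 - 1*(-64) = 47378 + 64 = 47442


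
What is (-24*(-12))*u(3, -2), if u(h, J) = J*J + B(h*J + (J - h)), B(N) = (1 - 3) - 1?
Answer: 288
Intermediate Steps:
B(N) = -3 (B(N) = -2 - 1 = -3)
u(h, J) = -3 + J**2 (u(h, J) = J*J - 3 = J**2 - 3 = -3 + J**2)
(-24*(-12))*u(3, -2) = (-24*(-12))*(-3 + (-2)**2) = 288*(-3 + 4) = 288*1 = 288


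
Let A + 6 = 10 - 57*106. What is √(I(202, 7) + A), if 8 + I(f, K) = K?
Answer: 3*I*√671 ≈ 77.711*I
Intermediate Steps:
I(f, K) = -8 + K
A = -6038 (A = -6 + (10 - 57*106) = -6 + (10 - 6042) = -6 - 6032 = -6038)
√(I(202, 7) + A) = √((-8 + 7) - 6038) = √(-1 - 6038) = √(-6039) = 3*I*√671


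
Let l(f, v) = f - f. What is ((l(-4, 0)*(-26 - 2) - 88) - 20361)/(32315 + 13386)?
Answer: -20449/45701 ≈ -0.44745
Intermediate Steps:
l(f, v) = 0
((l(-4, 0)*(-26 - 2) - 88) - 20361)/(32315 + 13386) = ((0*(-26 - 2) - 88) - 20361)/(32315 + 13386) = ((0*(-28) - 88) - 20361)/45701 = ((0 - 88) - 20361)*(1/45701) = (-88 - 20361)*(1/45701) = -20449*1/45701 = -20449/45701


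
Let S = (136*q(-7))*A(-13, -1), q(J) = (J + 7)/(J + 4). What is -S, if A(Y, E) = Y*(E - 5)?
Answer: 0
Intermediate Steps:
A(Y, E) = Y*(-5 + E)
q(J) = (7 + J)/(4 + J)
S = 0 (S = (136*((7 - 7)/(4 - 7)))*(-13*(-5 - 1)) = (136*(0/(-3)))*(-13*(-6)) = (136*(-⅓*0))*78 = (136*0)*78 = 0*78 = 0)
-S = -1*0 = 0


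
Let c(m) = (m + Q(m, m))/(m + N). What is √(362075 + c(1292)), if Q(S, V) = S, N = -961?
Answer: 3*√4407794931/331 ≈ 601.73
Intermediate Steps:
c(m) = 2*m/(-961 + m) (c(m) = (m + m)/(m - 961) = (2*m)/(-961 + m) = 2*m/(-961 + m))
√(362075 + c(1292)) = √(362075 + 2*1292/(-961 + 1292)) = √(362075 + 2*1292/331) = √(362075 + 2*1292*(1/331)) = √(362075 + 2584/331) = √(119849409/331) = 3*√4407794931/331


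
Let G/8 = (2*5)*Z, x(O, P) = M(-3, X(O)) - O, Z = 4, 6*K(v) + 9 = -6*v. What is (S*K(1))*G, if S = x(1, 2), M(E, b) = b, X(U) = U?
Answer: 0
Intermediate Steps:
K(v) = -3/2 - v (K(v) = -3/2 + (-6*v)/6 = -3/2 - v)
x(O, P) = 0 (x(O, P) = O - O = 0)
G = 320 (G = 8*((2*5)*4) = 8*(10*4) = 8*40 = 320)
S = 0
(S*K(1))*G = (0*(-3/2 - 1*1))*320 = (0*(-3/2 - 1))*320 = (0*(-5/2))*320 = 0*320 = 0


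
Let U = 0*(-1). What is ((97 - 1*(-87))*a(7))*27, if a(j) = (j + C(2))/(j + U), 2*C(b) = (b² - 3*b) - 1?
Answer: 27324/7 ≈ 3903.4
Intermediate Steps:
U = 0
C(b) = -½ + b²/2 - 3*b/2 (C(b) = ((b² - 3*b) - 1)/2 = (-1 + b² - 3*b)/2 = -½ + b²/2 - 3*b/2)
a(j) = (-3/2 + j)/j (a(j) = (j + (-½ + (½)*2² - 3/2*2))/(j + 0) = (j + (-½ + (½)*4 - 3))/j = (j + (-½ + 2 - 3))/j = (j - 3/2)/j = (-3/2 + j)/j)
((97 - 1*(-87))*a(7))*27 = ((97 - 1*(-87))*((-3/2 + 7)/7))*27 = ((97 + 87)*((⅐)*(11/2)))*27 = (184*(11/14))*27 = (1012/7)*27 = 27324/7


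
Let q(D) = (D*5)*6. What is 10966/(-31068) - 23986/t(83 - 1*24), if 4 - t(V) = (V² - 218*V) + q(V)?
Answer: -414351569/118291410 ≈ -3.5028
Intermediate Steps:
q(D) = 30*D (q(D) = (5*D)*6 = 30*D)
t(V) = 4 - V² + 188*V (t(V) = 4 - ((V² - 218*V) + 30*V) = 4 - (V² - 188*V) = 4 + (-V² + 188*V) = 4 - V² + 188*V)
10966/(-31068) - 23986/t(83 - 1*24) = 10966/(-31068) - 23986/(4 - (83 - 1*24)² + 188*(83 - 1*24)) = 10966*(-1/31068) - 23986/(4 - (83 - 24)² + 188*(83 - 24)) = -5483/15534 - 23986/(4 - 1*59² + 188*59) = -5483/15534 - 23986/(4 - 1*3481 + 11092) = -5483/15534 - 23986/(4 - 3481 + 11092) = -5483/15534 - 23986/7615 = -414351569/118291410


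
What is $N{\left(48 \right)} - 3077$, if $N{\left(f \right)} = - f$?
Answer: $-3125$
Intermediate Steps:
$N{\left(48 \right)} - 3077 = \left(-1\right) 48 - 3077 = -48 - 3077 = -3125$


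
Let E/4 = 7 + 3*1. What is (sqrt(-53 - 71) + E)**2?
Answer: 1476 + 160*I*sqrt(31) ≈ 1476.0 + 890.84*I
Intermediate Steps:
E = 40 (E = 4*(7 + 3*1) = 4*(7 + 3) = 4*10 = 40)
(sqrt(-53 - 71) + E)**2 = (sqrt(-53 - 71) + 40)**2 = (sqrt(-124) + 40)**2 = (2*I*sqrt(31) + 40)**2 = (40 + 2*I*sqrt(31))**2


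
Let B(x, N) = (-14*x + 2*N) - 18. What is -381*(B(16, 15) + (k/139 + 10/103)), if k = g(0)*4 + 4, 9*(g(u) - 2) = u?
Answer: 1155412218/14317 ≈ 80702.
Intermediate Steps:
g(u) = 2 + u/9
B(x, N) = -18 - 14*x + 2*N
k = 12 (k = (2 + (⅑)*0)*4 + 4 = (2 + 0)*4 + 4 = 2*4 + 4 = 8 + 4 = 12)
-381*(B(16, 15) + (k/139 + 10/103)) = -381*((-18 - 14*16 + 2*15) + (12/139 + 10/103)) = -381*((-18 - 224 + 30) + (12*(1/139) + 10*(1/103))) = -381*(-212 + (12/139 + 10/103)) = -381*(-212 + 2626/14317) = -381*(-3032578/14317) = 1155412218/14317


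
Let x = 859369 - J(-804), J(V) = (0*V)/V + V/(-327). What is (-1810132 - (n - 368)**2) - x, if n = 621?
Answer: -297952322/109 ≈ -2.7335e+6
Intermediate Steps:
J(V) = -V/327 (J(V) = 0/V + V*(-1/327) = 0 - V/327 = -V/327)
x = 93670953/109 (x = 859369 - (-1)*(-804)/327 = 859369 - 1*268/109 = 859369 - 268/109 = 93670953/109 ≈ 8.5937e+5)
(-1810132 - (n - 368)**2) - x = (-1810132 - (621 - 368)**2) - 1*93670953/109 = (-1810132 - 1*253**2) - 93670953/109 = (-1810132 - 1*64009) - 93670953/109 = (-1810132 - 64009) - 93670953/109 = -1874141 - 93670953/109 = -297952322/109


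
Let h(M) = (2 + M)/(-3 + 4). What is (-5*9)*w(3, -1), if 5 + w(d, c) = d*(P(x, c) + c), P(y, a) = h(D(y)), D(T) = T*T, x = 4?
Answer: -2070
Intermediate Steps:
D(T) = T²
h(M) = 2 + M (h(M) = (2 + M)/1 = (2 + M)*1 = 2 + M)
P(y, a) = 2 + y²
w(d, c) = -5 + d*(18 + c) (w(d, c) = -5 + d*((2 + 4²) + c) = -5 + d*((2 + 16) + c) = -5 + d*(18 + c))
(-5*9)*w(3, -1) = (-5*9)*(-5 + 18*3 - 1*3) = -45*(-5 + 54 - 3) = -45*46 = -2070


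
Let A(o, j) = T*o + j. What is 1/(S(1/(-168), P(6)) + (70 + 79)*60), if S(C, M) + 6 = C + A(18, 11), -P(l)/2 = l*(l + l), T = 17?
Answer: 168/1554167 ≈ 0.00010810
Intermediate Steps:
P(l) = -4*l² (P(l) = -2*l*(l + l) = -2*l*2*l = -4*l²)
A(o, j) = j + 17*o (A(o, j) = 17*o + j = j + 17*o)
S(C, M) = 311 + C (S(C, M) = -6 + (C + (11 + 17*18)) = -6 + (C + (11 + 306)) = -6 + (C + 317) = -6 + (317 + C) = 311 + C)
1/(S(1/(-168), P(6)) + (70 + 79)*60) = 1/((311 + 1/(-168)) + (70 + 79)*60) = 1/((311 - 1/168) + 149*60) = 1/(52247/168 + 8940) = 1/(1554167/168) = 168/1554167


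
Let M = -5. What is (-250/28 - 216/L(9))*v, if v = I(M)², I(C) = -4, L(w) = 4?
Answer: -7048/7 ≈ -1006.9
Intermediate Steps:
v = 16 (v = (-4)² = 16)
(-250/28 - 216/L(9))*v = (-250/28 - 216/4)*16 = (-250*1/28 - 216*¼)*16 = (-125/14 - 54)*16 = -881/14*16 = -7048/7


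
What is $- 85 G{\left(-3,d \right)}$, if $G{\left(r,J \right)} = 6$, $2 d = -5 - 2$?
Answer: $-510$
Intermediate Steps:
$d = - \frac{7}{2}$ ($d = \frac{-5 - 2}{2} = \frac{1}{2} \left(-7\right) = - \frac{7}{2} \approx -3.5$)
$- 85 G{\left(-3,d \right)} = \left(-85\right) 6 = -510$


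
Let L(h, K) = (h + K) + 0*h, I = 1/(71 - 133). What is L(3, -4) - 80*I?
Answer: 9/31 ≈ 0.29032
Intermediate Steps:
I = -1/62 (I = 1/(-62) = -1/62 ≈ -0.016129)
L(h, K) = K + h (L(h, K) = (K + h) + 0 = K + h)
L(3, -4) - 80*I = (-4 + 3) - 80*(-1/62) = -1 + 40/31 = 9/31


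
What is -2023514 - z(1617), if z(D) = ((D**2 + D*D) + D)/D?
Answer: -2026749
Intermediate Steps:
z(D) = (D + 2*D**2)/D (z(D) = ((D**2 + D**2) + D)/D = (2*D**2 + D)/D = (D + 2*D**2)/D)
-2023514 - z(1617) = -2023514 - (1 + 2*1617) = -2023514 - (1 + 3234) = -2023514 - 1*3235 = -2023514 - 3235 = -2026749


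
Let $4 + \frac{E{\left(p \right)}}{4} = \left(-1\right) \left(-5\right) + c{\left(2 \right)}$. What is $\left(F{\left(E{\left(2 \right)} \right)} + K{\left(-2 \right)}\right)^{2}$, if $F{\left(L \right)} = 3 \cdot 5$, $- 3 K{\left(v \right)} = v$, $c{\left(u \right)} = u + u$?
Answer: $\frac{2209}{9} \approx 245.44$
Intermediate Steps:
$c{\left(u \right)} = 2 u$
$K{\left(v \right)} = - \frac{v}{3}$
$E{\left(p \right)} = 20$ ($E{\left(p \right)} = -16 + 4 \left(\left(-1\right) \left(-5\right) + 2 \cdot 2\right) = -16 + 4 \left(5 + 4\right) = -16 + 4 \cdot 9 = -16 + 36 = 20$)
$F{\left(L \right)} = 15$
$\left(F{\left(E{\left(2 \right)} \right)} + K{\left(-2 \right)}\right)^{2} = \left(15 - - \frac{2}{3}\right)^{2} = \left(15 + \frac{2}{3}\right)^{2} = \left(\frac{47}{3}\right)^{2} = \frac{2209}{9}$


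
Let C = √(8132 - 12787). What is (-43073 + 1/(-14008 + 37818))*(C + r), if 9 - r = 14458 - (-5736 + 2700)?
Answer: 3586411747113/4762 - 7178976903*I*√95/23810 ≈ 7.5313e+8 - 2.9388e+6*I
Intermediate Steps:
C = 7*I*√95 (C = √(-4655) = 7*I*√95 ≈ 68.228*I)
r = -17485 (r = 9 - (14458 - (-5736 + 2700)) = 9 - (14458 - 1*(-3036)) = 9 - (14458 + 3036) = 9 - 1*17494 = 9 - 17494 = -17485)
(-43073 + 1/(-14008 + 37818))*(C + r) = (-43073 + 1/(-14008 + 37818))*(7*I*√95 - 17485) = (-43073 + 1/23810)*(-17485 + 7*I*√95) = -1025568129*(-17485 + 7*I*√95)/23810 = 3586411747113/4762 - 7178976903*I*√95/23810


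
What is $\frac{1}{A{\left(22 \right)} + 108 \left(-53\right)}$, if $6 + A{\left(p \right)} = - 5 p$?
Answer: $- \frac{1}{5840} \approx -0.00017123$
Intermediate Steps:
$A{\left(p \right)} = -6 - 5 p$
$\frac{1}{A{\left(22 \right)} + 108 \left(-53\right)} = \frac{1}{\left(-6 - 110\right) + 108 \left(-53\right)} = \frac{1}{\left(-6 - 110\right) - 5724} = \frac{1}{-116 - 5724} = \frac{1}{-5840} = - \frac{1}{5840}$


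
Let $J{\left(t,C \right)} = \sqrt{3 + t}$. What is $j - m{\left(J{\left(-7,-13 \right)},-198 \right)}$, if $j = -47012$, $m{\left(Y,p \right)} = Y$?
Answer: $-47012 - 2 i \approx -47012.0 - 2.0 i$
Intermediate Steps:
$j - m{\left(J{\left(-7,-13 \right)},-198 \right)} = -47012 - \sqrt{3 - 7} = -47012 - \sqrt{-4} = -47012 - 2 i$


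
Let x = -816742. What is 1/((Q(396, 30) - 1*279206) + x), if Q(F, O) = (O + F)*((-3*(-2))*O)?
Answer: -1/1019268 ≈ -9.8110e-7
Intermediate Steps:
Q(F, O) = 6*O*(F + O) (Q(F, O) = (F + O)*(6*O) = 6*O*(F + O))
1/((Q(396, 30) - 1*279206) + x) = 1/((6*30*(396 + 30) - 1*279206) - 816742) = 1/((6*30*426 - 279206) - 816742) = 1/((76680 - 279206) - 816742) = 1/(-202526 - 816742) = 1/(-1019268) = -1/1019268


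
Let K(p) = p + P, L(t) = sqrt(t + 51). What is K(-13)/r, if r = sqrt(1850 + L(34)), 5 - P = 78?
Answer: -86/sqrt(1850 + sqrt(85)) ≈ -1.9945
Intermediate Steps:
P = -73 (P = 5 - 1*78 = 5 - 78 = -73)
L(t) = sqrt(51 + t)
K(p) = -73 + p (K(p) = p - 73 = -73 + p)
r = sqrt(1850 + sqrt(85)) (r = sqrt(1850 + sqrt(51 + 34)) = sqrt(1850 + sqrt(85)) ≈ 43.119)
K(-13)/r = (-73 - 13)/(sqrt(1850 + sqrt(85))) = -86/sqrt(1850 + sqrt(85))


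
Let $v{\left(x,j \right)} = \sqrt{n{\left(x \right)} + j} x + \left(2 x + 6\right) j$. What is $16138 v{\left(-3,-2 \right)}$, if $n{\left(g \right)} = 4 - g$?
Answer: $- 48414 \sqrt{5} \approx -1.0826 \cdot 10^{5}$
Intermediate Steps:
$v{\left(x,j \right)} = j \left(6 + 2 x\right) + x \sqrt{4 + j - x}$ ($v{\left(x,j \right)} = \sqrt{\left(4 - x\right) + j} x + \left(2 x + 6\right) j = \sqrt{4 + j - x} x + \left(6 + 2 x\right) j = x \sqrt{4 + j - x} + j \left(6 + 2 x\right) = j \left(6 + 2 x\right) + x \sqrt{4 + j - x}$)
$16138 v{\left(-3,-2 \right)} = 16138 \left(6 \left(-2\right) - 3 \sqrt{4 - 2 - -3} + 2 \left(-2\right) \left(-3\right)\right) = 16138 \left(-12 - 3 \sqrt{4 - 2 + 3} + 12\right) = 16138 \left(-12 - 3 \sqrt{5} + 12\right) = 16138 \left(- 3 \sqrt{5}\right) = - 48414 \sqrt{5}$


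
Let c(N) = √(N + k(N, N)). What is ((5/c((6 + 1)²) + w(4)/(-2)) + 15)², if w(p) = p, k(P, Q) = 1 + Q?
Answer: 16756/99 + 130*√11/33 ≈ 182.32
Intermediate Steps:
c(N) = √(1 + 2*N) (c(N) = √(N + (1 + N)) = √(1 + 2*N))
((5/c((6 + 1)²) + w(4)/(-2)) + 15)² = ((5/(√(1 + 2*(6 + 1)²)) + 4/(-2)) + 15)² = ((5/(√(1 + 2*7²)) + 4*(-½)) + 15)² = ((5/(√(1 + 2*49)) - 2) + 15)² = ((5/(√(1 + 98)) - 2) + 15)² = ((5/(√99) - 2) + 15)² = ((5/((3*√11)) - 2) + 15)² = ((5*(√11/33) - 2) + 15)² = ((5*√11/33 - 2) + 15)² = ((-2 + 5*√11/33) + 15)² = (13 + 5*√11/33)²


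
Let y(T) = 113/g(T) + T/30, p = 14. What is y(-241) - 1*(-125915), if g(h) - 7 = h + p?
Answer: 83098259/660 ≈ 1.2591e+5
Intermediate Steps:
g(h) = 21 + h (g(h) = 7 + (h + 14) = 7 + (14 + h) = 21 + h)
y(T) = 113/(21 + T) + T/30
y(-241) - 1*(-125915) = (3390 - 241*(21 - 241))/(30*(21 - 241)) - 1*(-125915) = (1/30)*(3390 - 241*(-220))/(-220) + 125915 = (1/30)*(-1/220)*(3390 + 53020) + 125915 = (1/30)*(-1/220)*56410 + 125915 = -5641/660 + 125915 = 83098259/660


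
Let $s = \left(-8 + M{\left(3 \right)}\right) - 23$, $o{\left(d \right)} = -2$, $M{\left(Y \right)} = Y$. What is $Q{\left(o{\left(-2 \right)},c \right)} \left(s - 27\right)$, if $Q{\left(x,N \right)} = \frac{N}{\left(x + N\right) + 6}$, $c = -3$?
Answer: $165$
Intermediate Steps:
$Q{\left(x,N \right)} = \frac{N}{6 + N + x}$ ($Q{\left(x,N \right)} = \frac{N}{\left(N + x\right) + 6} = \frac{N}{6 + N + x}$)
$s = -28$ ($s = \left(-8 + 3\right) - 23 = -5 - 23 = -28$)
$Q{\left(o{\left(-2 \right)},c \right)} \left(s - 27\right) = - \frac{3}{6 - 3 - 2} \left(-28 - 27\right) = - \frac{3}{1} \left(-28 - 27\right) = \left(-3\right) 1 \left(-28 - 27\right) = \left(-3\right) \left(-55\right) = 165$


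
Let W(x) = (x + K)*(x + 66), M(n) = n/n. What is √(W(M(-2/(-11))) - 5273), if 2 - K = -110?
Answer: √2298 ≈ 47.937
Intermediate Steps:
K = 112 (K = 2 - 1*(-110) = 2 + 110 = 112)
M(n) = 1
W(x) = (66 + x)*(112 + x) (W(x) = (x + 112)*(x + 66) = (112 + x)*(66 + x) = (66 + x)*(112 + x))
√(W(M(-2/(-11))) - 5273) = √((7392 + 1² + 178*1) - 5273) = √((7392 + 1 + 178) - 5273) = √(7571 - 5273) = √2298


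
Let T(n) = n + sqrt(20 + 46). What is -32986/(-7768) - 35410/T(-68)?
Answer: 4713690507/8851636 + 17705*sqrt(66)/2279 ≈ 595.64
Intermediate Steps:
T(n) = n + sqrt(66)
-32986/(-7768) - 35410/T(-68) = -32986/(-7768) - 35410/(-68 + sqrt(66)) = -32986*(-1/7768) - 35410/(-68 + sqrt(66)) = 16493/3884 - 35410/(-68 + sqrt(66))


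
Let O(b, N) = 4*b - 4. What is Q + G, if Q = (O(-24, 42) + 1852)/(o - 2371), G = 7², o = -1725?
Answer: 24869/512 ≈ 48.572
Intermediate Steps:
G = 49
O(b, N) = -4 + 4*b
Q = -219/512 (Q = ((-4 + 4*(-24)) + 1852)/(-1725 - 2371) = ((-4 - 96) + 1852)/(-4096) = (-100 + 1852)*(-1/4096) = 1752*(-1/4096) = -219/512 ≈ -0.42773)
Q + G = -219/512 + 49 = 24869/512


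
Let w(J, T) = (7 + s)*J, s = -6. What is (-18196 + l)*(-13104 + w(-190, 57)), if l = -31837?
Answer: 665138702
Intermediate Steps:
w(J, T) = J (w(J, T) = (7 - 6)*J = 1*J = J)
(-18196 + l)*(-13104 + w(-190, 57)) = (-18196 - 31837)*(-13104 - 190) = -50033*(-13294) = 665138702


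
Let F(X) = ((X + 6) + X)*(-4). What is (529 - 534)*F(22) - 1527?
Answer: -527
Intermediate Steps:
F(X) = -24 - 8*X (F(X) = ((6 + X) + X)*(-4) = (6 + 2*X)*(-4) = -24 - 8*X)
(529 - 534)*F(22) - 1527 = (529 - 534)*(-24 - 8*22) - 1527 = -5*(-24 - 176) - 1527 = -5*(-200) - 1527 = 1000 - 1527 = -527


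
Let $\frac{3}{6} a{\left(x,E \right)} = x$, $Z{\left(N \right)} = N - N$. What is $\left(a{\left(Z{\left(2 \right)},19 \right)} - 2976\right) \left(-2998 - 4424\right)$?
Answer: $22087872$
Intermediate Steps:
$Z{\left(N \right)} = 0$
$a{\left(x,E \right)} = 2 x$
$\left(a{\left(Z{\left(2 \right)},19 \right)} - 2976\right) \left(-2998 - 4424\right) = \left(2 \cdot 0 - 2976\right) \left(-2998 - 4424\right) = \left(0 - 2976\right) \left(-7422\right) = \left(-2976\right) \left(-7422\right) = 22087872$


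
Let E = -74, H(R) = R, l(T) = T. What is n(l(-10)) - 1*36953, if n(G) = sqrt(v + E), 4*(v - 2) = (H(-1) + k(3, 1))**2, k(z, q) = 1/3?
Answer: -36953 + I*sqrt(647)/3 ≈ -36953.0 + 8.4787*I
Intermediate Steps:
k(z, q) = 1/3
v = 19/9 (v = 2 + (-1 + 1/3)**2/4 = 2 + (-2/3)**2/4 = 2 + (1/4)*(4/9) = 2 + 1/9 = 19/9 ≈ 2.1111)
n(G) = I*sqrt(647)/3 (n(G) = sqrt(19/9 - 74) = sqrt(-647/9) = I*sqrt(647)/3)
n(l(-10)) - 1*36953 = I*sqrt(647)/3 - 1*36953 = I*sqrt(647)/3 - 36953 = -36953 + I*sqrt(647)/3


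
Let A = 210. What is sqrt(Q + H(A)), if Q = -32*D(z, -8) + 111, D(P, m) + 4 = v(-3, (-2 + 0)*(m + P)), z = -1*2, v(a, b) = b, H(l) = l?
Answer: I*sqrt(191) ≈ 13.82*I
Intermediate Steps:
z = -2
D(P, m) = -4 - 2*P - 2*m (D(P, m) = -4 + (-2 + 0)*(m + P) = -4 - 2*(P + m) = -4 + (-2*P - 2*m) = -4 - 2*P - 2*m)
Q = -401 (Q = -32*(-4 - 2*(-2) - 2*(-8)) + 111 = -32*(-4 + 4 + 16) + 111 = -32*16 + 111 = -512 + 111 = -401)
sqrt(Q + H(A)) = sqrt(-401 + 210) = sqrt(-191) = I*sqrt(191)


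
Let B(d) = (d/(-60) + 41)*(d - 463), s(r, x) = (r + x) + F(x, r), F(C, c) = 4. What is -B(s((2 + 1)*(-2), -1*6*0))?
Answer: 38161/2 ≈ 19081.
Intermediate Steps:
s(r, x) = 4 + r + x (s(r, x) = (r + x) + 4 = 4 + r + x)
B(d) = (-463 + d)*(41 - d/60) (B(d) = (d*(-1/60) + 41)*(-463 + d) = (-d/60 + 41)*(-463 + d) = (41 - d/60)*(-463 + d) = (-463 + d)*(41 - d/60))
-B(s((2 + 1)*(-2), -1*6*0)) = -(-18983 - (4 + (2 + 1)*(-2) - 1*6*0)²/60 + 2923*(4 + (2 + 1)*(-2) - 1*6*0)/60) = -(-18983 - (4 + 3*(-2) - 6*0)²/60 + 2923*(4 + 3*(-2) - 6*0)/60) = -(-18983 - (4 - 6 + 0)²/60 + 2923*(4 - 6 + 0)/60) = -(-18983 - 1/60*(-2)² + (2923/60)*(-2)) = -(-18983 - 1/60*4 - 2923/30) = -(-18983 - 1/15 - 2923/30) = -1*(-38161/2) = 38161/2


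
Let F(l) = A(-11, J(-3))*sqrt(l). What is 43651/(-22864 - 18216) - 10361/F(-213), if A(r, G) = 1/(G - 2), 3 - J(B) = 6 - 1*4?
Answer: -43651/41080 - 10361*I*sqrt(213)/213 ≈ -1.0626 - 709.92*I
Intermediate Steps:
J(B) = 1 (J(B) = 3 - (6 - 1*4) = 3 - (6 - 4) = 3 - 1*2 = 3 - 2 = 1)
A(r, G) = 1/(-2 + G)
F(l) = -sqrt(l) (F(l) = sqrt(l)/(-2 + 1) = sqrt(l)/(-1) = -sqrt(l))
43651/(-22864 - 18216) - 10361/F(-213) = 43651/(-22864 - 18216) - 10361*I*sqrt(213)/213 = 43651/(-41080) - 10361*I*sqrt(213)/213 = 43651*(-1/41080) - 10361*I*sqrt(213)/213 = -43651/41080 - 10361*I*sqrt(213)/213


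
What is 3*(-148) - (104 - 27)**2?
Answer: -6373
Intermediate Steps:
3*(-148) - (104 - 27)**2 = -444 - 1*77**2 = -444 - 1*5929 = -444 - 5929 = -6373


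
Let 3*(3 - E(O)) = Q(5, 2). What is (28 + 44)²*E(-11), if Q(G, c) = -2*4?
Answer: 29376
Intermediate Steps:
Q(G, c) = -8
E(O) = 17/3 (E(O) = 3 - ⅓*(-8) = 3 + 8/3 = 17/3)
(28 + 44)²*E(-11) = (28 + 44)²*(17/3) = 72²*(17/3) = 5184*(17/3) = 29376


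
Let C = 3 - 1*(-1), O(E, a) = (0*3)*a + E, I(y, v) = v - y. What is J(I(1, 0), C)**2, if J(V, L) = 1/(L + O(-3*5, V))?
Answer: 1/121 ≈ 0.0082645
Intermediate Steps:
O(E, a) = E (O(E, a) = 0*a + E = 0 + E = E)
C = 4 (C = 3 + 1 = 4)
J(V, L) = 1/(-15 + L) (J(V, L) = 1/(L - 3*5) = 1/(L - 15) = 1/(-15 + L))
J(I(1, 0), C)**2 = (1/(-15 + 4))**2 = (1/(-11))**2 = (-1/11)**2 = 1/121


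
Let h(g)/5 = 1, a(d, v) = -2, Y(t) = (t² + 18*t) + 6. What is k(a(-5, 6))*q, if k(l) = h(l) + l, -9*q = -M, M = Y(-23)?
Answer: 121/3 ≈ 40.333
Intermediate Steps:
Y(t) = 6 + t² + 18*t
M = 121 (M = 6 + (-23)² + 18*(-23) = 6 + 529 - 414 = 121)
h(g) = 5 (h(g) = 5*1 = 5)
q = 121/9 (q = -(-1)*121/9 = -⅑*(-121) = 121/9 ≈ 13.444)
k(l) = 5 + l
k(a(-5, 6))*q = (5 - 2)*(121/9) = 3*(121/9) = 121/3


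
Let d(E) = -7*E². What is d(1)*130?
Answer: -910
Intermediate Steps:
d(1)*130 = -7*1²*130 = -7*1*130 = -7*130 = -910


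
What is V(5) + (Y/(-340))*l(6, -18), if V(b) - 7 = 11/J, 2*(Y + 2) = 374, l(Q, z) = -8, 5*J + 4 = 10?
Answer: 2093/102 ≈ 20.520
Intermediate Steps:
J = 6/5 (J = -4/5 + (1/5)*10 = -4/5 + 2 = 6/5 ≈ 1.2000)
Y = 185 (Y = -2 + (1/2)*374 = -2 + 187 = 185)
V(b) = 97/6 (V(b) = 7 + 11/(6/5) = 7 + 11*(5/6) = 7 + 55/6 = 97/6)
V(5) + (Y/(-340))*l(6, -18) = 97/6 + (185/(-340))*(-8) = 97/6 + (185*(-1/340))*(-8) = 97/6 - 37/68*(-8) = 97/6 + 74/17 = 2093/102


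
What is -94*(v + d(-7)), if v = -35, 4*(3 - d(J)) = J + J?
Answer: 2679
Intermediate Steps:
d(J) = 3 - J/2 (d(J) = 3 - (J + J)/4 = 3 - J/2)
-94*(v + d(-7)) = -94*(-35 + (3 - 1/2*(-7))) = -94*(-35 + (3 + 7/2)) = -94*(-35 + 13/2) = -94*(-57/2) = 2679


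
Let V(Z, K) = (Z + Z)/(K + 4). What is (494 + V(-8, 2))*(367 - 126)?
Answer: 355234/3 ≈ 1.1841e+5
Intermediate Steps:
V(Z, K) = 2*Z/(4 + K) (V(Z, K) = (2*Z)/(4 + K) = 2*Z/(4 + K))
(494 + V(-8, 2))*(367 - 126) = (494 + 2*(-8)/(4 + 2))*(367 - 126) = (494 + 2*(-8)/6)*241 = (494 + 2*(-8)*(⅙))*241 = (494 - 8/3)*241 = (1474/3)*241 = 355234/3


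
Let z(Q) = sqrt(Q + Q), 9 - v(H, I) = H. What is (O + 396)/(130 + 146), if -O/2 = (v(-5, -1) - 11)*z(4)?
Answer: 33/23 - sqrt(2)/23 ≈ 1.3733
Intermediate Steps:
v(H, I) = 9 - H
z(Q) = sqrt(2)*sqrt(Q) (z(Q) = sqrt(2*Q) = sqrt(2)*sqrt(Q))
O = -12*sqrt(2) (O = -2*((9 - 1*(-5)) - 11)*sqrt(2)*sqrt(4) = -2*((9 + 5) - 11)*sqrt(2)*2 = -2*(14 - 11)*2*sqrt(2) = -6*2*sqrt(2) = -12*sqrt(2) ≈ -16.971)
(O + 396)/(130 + 146) = (-12*sqrt(2) + 396)/(130 + 146) = (396 - 12*sqrt(2))/276 = (396 - 12*sqrt(2))*(1/276) = 33/23 - sqrt(2)/23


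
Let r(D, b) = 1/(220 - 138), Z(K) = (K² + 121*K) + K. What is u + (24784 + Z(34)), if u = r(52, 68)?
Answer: 2467217/82 ≈ 30088.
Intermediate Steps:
Z(K) = K² + 122*K
r(D, b) = 1/82
u = 1/82 ≈ 0.012195
u + (24784 + Z(34)) = 1/82 + (24784 + 34*(122 + 34)) = 1/82 + (24784 + 34*156) = 1/82 + (24784 + 5304) = 1/82 + 30088 = 2467217/82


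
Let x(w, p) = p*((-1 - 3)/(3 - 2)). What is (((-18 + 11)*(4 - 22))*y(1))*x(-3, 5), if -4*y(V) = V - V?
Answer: 0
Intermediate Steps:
y(V) = 0 (y(V) = -(V - V)/4 = -¼*0 = 0)
x(w, p) = -4*p (x(w, p) = p*(-4/1) = p*(-4*1) = p*(-4) = -4*p)
(((-18 + 11)*(4 - 22))*y(1))*x(-3, 5) = (((-18 + 11)*(4 - 22))*0)*(-4*5) = (-7*(-18)*0)*(-20) = (126*0)*(-20) = 0*(-20) = 0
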